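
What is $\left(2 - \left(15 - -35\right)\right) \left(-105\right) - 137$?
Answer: $4903$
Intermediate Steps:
$\left(2 - \left(15 - -35\right)\right) \left(-105\right) - 137 = \left(2 - \left(15 + 35\right)\right) \left(-105\right) - 137 = \left(2 - 50\right) \left(-105\right) - 137 = \left(-48\right) \left(-105\right) - 137 = 5040 - 137 = 4903$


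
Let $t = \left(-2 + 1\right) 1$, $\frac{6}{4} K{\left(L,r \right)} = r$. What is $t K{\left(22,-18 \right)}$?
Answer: $12$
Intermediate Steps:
$K{\left(L,r \right)} = \frac{2 r}{3}$
$t = -1$ ($t = \left(-1\right) 1 = -1$)
$t K{\left(22,-18 \right)} = - \frac{2 \left(-18\right)}{3} = \left(-1\right) \left(-12\right) = 12$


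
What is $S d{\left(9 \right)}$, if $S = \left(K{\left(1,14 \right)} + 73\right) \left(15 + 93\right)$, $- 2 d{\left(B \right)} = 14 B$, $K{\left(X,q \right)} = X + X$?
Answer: $-510300$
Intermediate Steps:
$K{\left(X,q \right)} = 2 X$
$d{\left(B \right)} = - 7 B$ ($d{\left(B \right)} = - \frac{14 B}{2} = - 7 B$)
$S = 8100$ ($S = \left(2 \cdot 1 + 73\right) \left(15 + 93\right) = \left(2 + 73\right) 108 = 75 \cdot 108 = 8100$)
$S d{\left(9 \right)} = 8100 \left(\left(-7\right) 9\right) = 8100 \left(-63\right) = -510300$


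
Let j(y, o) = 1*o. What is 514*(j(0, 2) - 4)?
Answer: -1028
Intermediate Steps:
j(y, o) = o
514*(j(0, 2) - 4) = 514*(2 - 4) = 514*(-2) = -1028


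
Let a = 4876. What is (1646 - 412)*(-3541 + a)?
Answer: 1647390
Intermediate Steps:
(1646 - 412)*(-3541 + a) = (1646 - 412)*(-3541 + 4876) = 1234*1335 = 1647390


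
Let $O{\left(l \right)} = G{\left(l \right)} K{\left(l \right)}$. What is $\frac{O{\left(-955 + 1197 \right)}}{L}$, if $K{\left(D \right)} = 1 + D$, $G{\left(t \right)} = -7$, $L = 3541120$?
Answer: $- \frac{1701}{3541120} \approx -0.00048036$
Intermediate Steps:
$O{\left(l \right)} = -7 - 7 l$ ($O{\left(l \right)} = - 7 \left(1 + l\right) = -7 - 7 l$)
$\frac{O{\left(-955 + 1197 \right)}}{L} = \frac{-7 - 7 \left(-955 + 1197\right)}{3541120} = \left(-7 - 1694\right) \frac{1}{3541120} = \left(-1701\right) \frac{1}{3541120} = - \frac{1701}{3541120}$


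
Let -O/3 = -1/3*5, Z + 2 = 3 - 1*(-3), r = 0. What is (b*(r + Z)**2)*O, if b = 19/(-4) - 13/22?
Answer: -4700/11 ≈ -427.27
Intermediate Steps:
Z = 4 (Z = -2 + (3 - 1*(-3)) = -2 + (3 + 3) = -2 + 6 = 4)
b = -235/44 (b = 19*(-1/4) - 13*1/22 = -19/4 - 13/22 = -235/44 ≈ -5.3409)
O = 5 (O = -3*(-1/3)*5 = -3*(-1*1/3)*5 = -(-1)*5 = -3*(-5/3) = 5)
(b*(r + Z)**2)*O = -235*(0 + 4)**2/44*5 = -235/44*4**2*5 = -235/44*16*5 = -940/11*5 = -4700/11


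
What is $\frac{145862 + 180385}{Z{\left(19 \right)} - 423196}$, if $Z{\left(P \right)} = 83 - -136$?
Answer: $- \frac{19191}{24881} \approx -0.77131$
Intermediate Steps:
$Z{\left(P \right)} = 219$ ($Z{\left(P \right)} = 83 + 136 = 219$)
$\frac{145862 + 180385}{Z{\left(19 \right)} - 423196} = \frac{145862 + 180385}{219 - 423196} = \frac{326247}{-422977} = 326247 \left(- \frac{1}{422977}\right) = - \frac{19191}{24881}$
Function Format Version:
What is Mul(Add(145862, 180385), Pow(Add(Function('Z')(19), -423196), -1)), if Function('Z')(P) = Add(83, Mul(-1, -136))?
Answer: Rational(-19191, 24881) ≈ -0.77131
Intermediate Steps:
Function('Z')(P) = 219 (Function('Z')(P) = Add(83, 136) = 219)
Mul(Add(145862, 180385), Pow(Add(Function('Z')(19), -423196), -1)) = Mul(Add(145862, 180385), Pow(Add(219, -423196), -1)) = Mul(326247, Pow(-422977, -1)) = Mul(326247, Rational(-1, 422977)) = Rational(-19191, 24881)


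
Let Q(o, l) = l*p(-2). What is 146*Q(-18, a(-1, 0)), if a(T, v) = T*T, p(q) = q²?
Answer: 584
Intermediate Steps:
a(T, v) = T²
Q(o, l) = 4*l (Q(o, l) = l*(-2)² = l*4 = 4*l)
146*Q(-18, a(-1, 0)) = 146*(4*(-1)²) = 146*(4*1) = 146*4 = 584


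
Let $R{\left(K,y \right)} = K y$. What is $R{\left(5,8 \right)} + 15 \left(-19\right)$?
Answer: $-245$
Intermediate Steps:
$R{\left(5,8 \right)} + 15 \left(-19\right) = 5 \cdot 8 + 15 \left(-19\right) = 40 - 285 = -245$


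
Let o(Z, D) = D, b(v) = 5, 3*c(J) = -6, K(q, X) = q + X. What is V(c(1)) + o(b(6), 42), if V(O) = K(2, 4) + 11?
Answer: 59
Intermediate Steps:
K(q, X) = X + q
c(J) = -2 (c(J) = (⅓)*(-6) = -2)
V(O) = 17 (V(O) = (4 + 2) + 11 = 6 + 11 = 17)
V(c(1)) + o(b(6), 42) = 17 + 42 = 59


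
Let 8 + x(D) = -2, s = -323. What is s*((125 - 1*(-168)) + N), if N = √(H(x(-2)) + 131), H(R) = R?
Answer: -98192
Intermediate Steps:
x(D) = -10 (x(D) = -8 - 2 = -10)
N = 11 (N = √(-10 + 131) = √121 = 11)
s*((125 - 1*(-168)) + N) = -323*((125 - 1*(-168)) + 11) = -323*((125 + 168) + 11) = -323*(293 + 11) = -323*304 = -98192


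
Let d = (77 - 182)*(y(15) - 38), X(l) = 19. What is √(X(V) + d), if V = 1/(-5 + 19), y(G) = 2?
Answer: √3799 ≈ 61.636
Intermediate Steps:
V = 1/14 ≈ 0.071429
d = 3780 (d = (77 - 182)*(2 - 38) = -105*(-36) = 3780)
√(X(V) + d) = √(19 + 3780) = √3799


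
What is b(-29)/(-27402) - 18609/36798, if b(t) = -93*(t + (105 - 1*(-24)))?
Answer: -9316801/56018822 ≈ -0.16632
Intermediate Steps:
b(t) = -11997 - 93*t (b(t) = -93*(t + (105 + 24)) = -93*(t + 129) = -93*(129 + t) = -11997 - 93*t)
b(-29)/(-27402) - 18609/36798 = (-11997 - 93*(-29))/(-27402) - 18609/36798 = (-11997 + 2697)*(-1/27402) - 18609*1/36798 = -9300*(-1/27402) - 6203/12266 = 1550/4567 - 6203/12266 = -9316801/56018822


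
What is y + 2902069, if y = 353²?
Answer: 3026678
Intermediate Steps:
y = 124609
y + 2902069 = 124609 + 2902069 = 3026678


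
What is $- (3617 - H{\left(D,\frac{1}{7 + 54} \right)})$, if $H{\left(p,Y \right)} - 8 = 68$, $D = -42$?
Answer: $-3541$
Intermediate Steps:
$H{\left(p,Y \right)} = 76$ ($H{\left(p,Y \right)} = 8 + 68 = 76$)
$- (3617 - H{\left(D,\frac{1}{7 + 54} \right)}) = - (3617 - 76) = \left(-1\right) 3541 = -3541$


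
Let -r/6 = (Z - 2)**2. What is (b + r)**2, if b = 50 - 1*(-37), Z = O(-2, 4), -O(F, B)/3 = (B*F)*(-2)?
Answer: 222397569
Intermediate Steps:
O(F, B) = 6*B*F (O(F, B) = -3*B*F*(-2) = -(-6)*B*F = 6*B*F)
Z = -48 (Z = 6*4*(-2) = -48)
b = 87 (b = 50 + 37 = 87)
r = -15000 (r = -6*(-48 - 2)**2 = -6*(-50)**2 = -6*2500 = -15000)
(b + r)**2 = (87 - 15000)**2 = (-14913)**2 = 222397569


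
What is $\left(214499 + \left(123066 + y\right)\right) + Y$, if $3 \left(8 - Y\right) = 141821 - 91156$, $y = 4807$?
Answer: $\frac{976475}{3} \approx 3.2549 \cdot 10^{5}$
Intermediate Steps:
$Y = - \frac{50641}{3}$ ($Y = 8 - \frac{141821 - 91156}{3} = 8 - \frac{50665}{3} = - \frac{50641}{3} \approx -16880.0$)
$\left(214499 + \left(123066 + y\right)\right) + Y = \left(214499 + \left(123066 + 4807\right)\right) - \frac{50641}{3} = \left(214499 + 127873\right) - \frac{50641}{3} = 342372 - \frac{50641}{3} = \frac{976475}{3}$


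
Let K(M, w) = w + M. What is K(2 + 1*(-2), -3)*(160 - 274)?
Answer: 342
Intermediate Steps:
K(M, w) = M + w
K(2 + 1*(-2), -3)*(160 - 274) = ((2 + 1*(-2)) - 3)*(160 - 274) = ((2 - 2) - 3)*(-114) = (0 - 3)*(-114) = -3*(-114) = 342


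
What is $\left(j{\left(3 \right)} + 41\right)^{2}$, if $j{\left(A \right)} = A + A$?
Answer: $2209$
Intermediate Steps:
$j{\left(A \right)} = 2 A$
$\left(j{\left(3 \right)} + 41\right)^{2} = \left(2 \cdot 3 + 41\right)^{2} = \left(6 + 41\right)^{2} = 47^{2} = 2209$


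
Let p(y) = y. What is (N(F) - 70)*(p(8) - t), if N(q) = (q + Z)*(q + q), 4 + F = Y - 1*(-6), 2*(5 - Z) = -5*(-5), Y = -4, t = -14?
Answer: -704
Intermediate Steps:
Z = -15/2 (Z = 5 - (-5)*(-5)/2 = 5 - 1/2*25 = 5 - 25/2 = -15/2 ≈ -7.5000)
F = -2 (F = -4 + (-4 - 1*(-6)) = -4 + (-4 + 6) = -4 + 2 = -2)
N(q) = 2*q*(-15/2 + q) (N(q) = (q - 15/2)*(q + q) = (-15/2 + q)*(2*q) = 2*q*(-15/2 + q))
(N(F) - 70)*(p(8) - t) = (-2*(-15 + 2*(-2)) - 70)*(8 - 1*(-14)) = (-2*(-15 - 4) - 70)*(8 + 14) = (-2*(-19) - 70)*22 = (38 - 70)*22 = -32*22 = -704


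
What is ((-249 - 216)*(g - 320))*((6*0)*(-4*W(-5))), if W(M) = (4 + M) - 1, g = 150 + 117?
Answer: 0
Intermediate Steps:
g = 267
W(M) = 3 + M
((-249 - 216)*(g - 320))*((6*0)*(-4*W(-5))) = ((-249 - 216)*(267 - 320))*((6*0)*(-4*(3 - 5))) = (-465*(-53))*(0*(-4*(-2))) = 24645*(0*8) = 24645*0 = 0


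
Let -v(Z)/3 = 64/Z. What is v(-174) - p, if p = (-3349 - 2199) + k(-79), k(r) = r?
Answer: 163215/29 ≈ 5628.1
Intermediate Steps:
v(Z) = -192/Z
p = -5627 (p = (-3349 - 2199) - 79 = -5548 - 79 = -5627)
v(-174) - p = -192/(-174) - 1*(-5627) = -192*(-1/174) + 5627 = 32/29 + 5627 = 163215/29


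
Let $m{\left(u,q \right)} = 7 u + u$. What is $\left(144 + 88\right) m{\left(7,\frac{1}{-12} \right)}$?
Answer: $12992$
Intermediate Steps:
$m{\left(u,q \right)} = 8 u$
$\left(144 + 88\right) m{\left(7,\frac{1}{-12} \right)} = \left(144 + 88\right) 8 \cdot 7 = 232 \cdot 56 = 12992$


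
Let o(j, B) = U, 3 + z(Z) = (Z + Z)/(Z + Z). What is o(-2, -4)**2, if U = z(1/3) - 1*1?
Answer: 9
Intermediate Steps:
z(Z) = -2 (z(Z) = -3 + (Z + Z)/(Z + Z) = -3 + (2*Z)/((2*Z)) = -3 + (2*Z)*(1/(2*Z)) = -3 + 1 = -2)
U = -3 (U = -2 - 1*1 = -2 - 1 = -3)
o(j, B) = -3
o(-2, -4)**2 = (-3)**2 = 9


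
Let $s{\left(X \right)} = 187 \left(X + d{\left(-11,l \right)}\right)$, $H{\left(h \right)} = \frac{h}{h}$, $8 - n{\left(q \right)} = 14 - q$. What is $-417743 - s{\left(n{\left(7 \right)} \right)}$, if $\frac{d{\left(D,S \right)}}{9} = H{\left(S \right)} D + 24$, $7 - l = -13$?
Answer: $-439809$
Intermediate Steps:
$l = 20$ ($l = 7 - -13 = 7 + 13 = 20$)
$n{\left(q \right)} = -6 + q$ ($n{\left(q \right)} = 8 - \left(14 - q\right) = 8 + \left(-14 + q\right) = -6 + q$)
$H{\left(h \right)} = 1$
$d{\left(D,S \right)} = 216 + 9 D$ ($d{\left(D,S \right)} = 9 \left(1 D + 24\right) = 9 \left(D + 24\right) = 9 \left(24 + D\right) = 216 + 9 D$)
$s{\left(X \right)} = 21879 + 187 X$ ($s{\left(X \right)} = 187 \left(X + \left(216 + 9 \left(-11\right)\right)\right) = 187 \left(X + \left(216 - 99\right)\right) = 187 \left(X + 117\right) = 187 \left(117 + X\right) = 21879 + 187 X$)
$-417743 - s{\left(n{\left(7 \right)} \right)} = -417743 - \left(21879 + 187 \left(-6 + 7\right)\right) = -417743 - \left(21879 + 187 \cdot 1\right) = -417743 - \left(21879 + 187\right) = -417743 - 22066 = -439809$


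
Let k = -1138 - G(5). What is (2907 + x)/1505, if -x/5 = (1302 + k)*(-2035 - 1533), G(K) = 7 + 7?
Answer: 382701/215 ≈ 1780.0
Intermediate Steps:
G(K) = 14
k = -1152 (k = -1138 - 1*14 = -1138 - 14 = -1152)
x = 2676000 (x = -5*(1302 - 1152)*(-2035 - 1533) = -750*(-3568) = -5*(-535200) = 2676000)
(2907 + x)/1505 = (2907 + 2676000)/1505 = 2678907*(1/1505) = 382701/215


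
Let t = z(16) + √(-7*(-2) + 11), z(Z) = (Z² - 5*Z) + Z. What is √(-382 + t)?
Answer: I*√185 ≈ 13.601*I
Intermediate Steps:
z(Z) = Z² - 4*Z
t = 197 (t = 16*(-4 + 16) + √(-7*(-2) + 11) = 16*12 + √(14 + 11) = 192 + √25 = 192 + 5 = 197)
√(-382 + t) = √(-382 + 197) = √(-185) = I*√185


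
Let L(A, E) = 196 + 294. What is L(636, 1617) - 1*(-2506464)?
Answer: 2506954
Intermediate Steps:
L(A, E) = 490
L(636, 1617) - 1*(-2506464) = 490 - 1*(-2506464) = 490 + 2506464 = 2506954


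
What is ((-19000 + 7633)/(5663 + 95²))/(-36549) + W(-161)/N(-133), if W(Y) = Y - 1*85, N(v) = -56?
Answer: 611394619/139178592 ≈ 4.3929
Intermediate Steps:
W(Y) = -85 + Y (W(Y) = Y - 85 = -85 + Y)
((-19000 + 7633)/(5663 + 95²))/(-36549) + W(-161)/N(-133) = ((-19000 + 7633)/(5663 + 95²))/(-36549) + (-85 - 161)/(-56) = -11367/(5663 + 9025)*(-1/36549) - 246*(-1/56) = -11367/14688*(-1/36549) + 123/28 = -11367*1/14688*(-1/36549) + 123/28 = -421/544*(-1/36549) + 123/28 = 421/19882656 + 123/28 = 611394619/139178592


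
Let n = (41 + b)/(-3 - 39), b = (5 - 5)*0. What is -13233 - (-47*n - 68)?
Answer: -554857/42 ≈ -13211.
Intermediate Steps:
b = 0 (b = 0*0 = 0)
n = -41/42 (n = (41 + 0)/(-3 - 39) = 41/(-42) = 41*(-1/42) = -41/42 ≈ -0.97619)
-13233 - (-47*n - 68) = -13233 - (-47*(-41/42) - 68) = -13233 - (1927/42 - 68) = -13233 - 1*(-929/42) = -13233 + 929/42 = -554857/42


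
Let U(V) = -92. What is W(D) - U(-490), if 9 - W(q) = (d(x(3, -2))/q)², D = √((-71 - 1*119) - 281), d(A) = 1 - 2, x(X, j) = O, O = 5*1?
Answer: 47572/471 ≈ 101.00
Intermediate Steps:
O = 5
x(X, j) = 5
d(A) = -1
D = I*√471 (D = √((-71 - 119) - 281) = √(-190 - 281) = √(-471) = I*√471 ≈ 21.703*I)
W(q) = 9 - 1/q² (W(q) = 9 - (-1/q)² = 9 - 1/q²)
W(D) - U(-490) = (9 - 1/(I*√471)²) - 1*(-92) = (9 - 1*(-1/471)) + 92 = (9 + 1/471) + 92 = 4240/471 + 92 = 47572/471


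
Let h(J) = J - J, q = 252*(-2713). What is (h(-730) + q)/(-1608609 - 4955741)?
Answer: 341838/3282175 ≈ 0.10415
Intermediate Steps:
q = -683676
h(J) = 0
(h(-730) + q)/(-1608609 - 4955741) = (0 - 683676)/(-1608609 - 4955741) = -683676/(-6564350) = -683676*(-1/6564350) = 341838/3282175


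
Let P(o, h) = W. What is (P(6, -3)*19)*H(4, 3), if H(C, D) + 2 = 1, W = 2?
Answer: -38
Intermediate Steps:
H(C, D) = -1 (H(C, D) = -2 + 1 = -1)
P(o, h) = 2
(P(6, -3)*19)*H(4, 3) = (2*19)*(-1) = 38*(-1) = -38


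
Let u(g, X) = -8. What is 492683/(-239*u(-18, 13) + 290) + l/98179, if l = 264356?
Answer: 48953236169/216190158 ≈ 226.44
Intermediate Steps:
492683/(-239*u(-18, 13) + 290) + l/98179 = 492683/(-239*(-8) + 290) + 264356/98179 = 492683/(1912 + 290) + 264356*(1/98179) = 492683/2202 + 264356/98179 = 48953236169/216190158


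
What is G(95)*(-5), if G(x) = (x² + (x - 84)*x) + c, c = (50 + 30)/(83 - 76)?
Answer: -352850/7 ≈ -50407.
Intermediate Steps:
c = 80/7 ≈ 11.429
G(x) = 80/7 + x² + x*(-84 + x) (G(x) = (x² + (x - 84)*x) + 80/7 = (x² + (-84 + x)*x) + 80/7 = (x² + x*(-84 + x)) + 80/7 = 80/7 + x² + x*(-84 + x))
G(95)*(-5) = (80/7 - 84*95 + 2*95²)*(-5) = (80/7 - 7980 + 2*9025)*(-5) = (80/7 - 7980 + 18050)*(-5) = (70570/7)*(-5) = -352850/7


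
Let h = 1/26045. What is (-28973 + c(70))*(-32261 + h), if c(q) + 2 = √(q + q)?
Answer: 4869177726480/5209 - 1680475488*√35/26045 ≈ 9.3438e+8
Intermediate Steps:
c(q) = -2 + √2*√q (c(q) = -2 + √(q + q) = -2 + √(2*q) = -2 + √2*√q)
h = 1/26045 ≈ 3.8395e-5
(-28973 + c(70))*(-32261 + h) = (-28973 + (-2 + √2*√70))*(-32261 + 1/26045) = (-28973 + (-2 + 2*√35))*(-840237744/26045) = (-28975 + 2*√35)*(-840237744/26045) = 4869177726480/5209 - 1680475488*√35/26045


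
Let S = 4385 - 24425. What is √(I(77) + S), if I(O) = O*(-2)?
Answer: I*√20194 ≈ 142.11*I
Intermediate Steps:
I(O) = -2*O
S = -20040
√(I(77) + S) = √(-2*77 - 20040) = √(-154 - 20040) = √(-20194) = I*√20194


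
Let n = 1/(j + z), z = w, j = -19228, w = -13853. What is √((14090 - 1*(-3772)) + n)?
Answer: √19547325411501/33081 ≈ 133.65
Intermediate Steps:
z = -13853
n = -1/33081 (n = 1/(-19228 - 13853) = 1/(-33081) = -1/33081 ≈ -3.0229e-5)
√((14090 - 1*(-3772)) + n) = √((14090 - 1*(-3772)) - 1/33081) = √((14090 + 3772) - 1/33081) = √(17862 - 1/33081) = √(590892821/33081) = √19547325411501/33081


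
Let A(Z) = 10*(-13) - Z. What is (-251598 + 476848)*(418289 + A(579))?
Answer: 94059895000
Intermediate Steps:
A(Z) = -130 - Z
(-251598 + 476848)*(418289 + A(579)) = (-251598 + 476848)*(418289 + (-130 - 1*579)) = 225250*(418289 + (-130 - 579)) = 225250*(418289 - 709) = 225250*417580 = 94059895000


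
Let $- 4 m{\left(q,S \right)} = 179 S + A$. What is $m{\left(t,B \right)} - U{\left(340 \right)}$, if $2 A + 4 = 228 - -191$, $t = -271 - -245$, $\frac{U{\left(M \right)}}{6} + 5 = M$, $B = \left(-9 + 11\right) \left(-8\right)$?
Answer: $- \frac{10767}{8} \approx -1345.9$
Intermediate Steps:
$B = -16$ ($B = 2 \left(-8\right) = -16$)
$U{\left(M \right)} = -30 + 6 M$
$t = -26$ ($t = -271 + 245 = -26$)
$A = \frac{415}{2}$ ($A = -2 + \frac{228 - -191}{2} = -2 + \frac{228 + 191}{2} = -2 + \frac{1}{2} \cdot 419 = -2 + \frac{419}{2} = \frac{415}{2} \approx 207.5$)
$m{\left(q,S \right)} = - \frac{415}{8} - \frac{179 S}{4}$ ($m{\left(q,S \right)} = - \frac{179 S + \frac{415}{2}}{4} = - \frac{\frac{415}{2} + 179 S}{4} = - \frac{415}{8} - \frac{179 S}{4}$)
$m{\left(t,B \right)} - U{\left(340 \right)} = \left(- \frac{415}{8} - -716\right) - \left(-30 + 6 \cdot 340\right) = \left(- \frac{415}{8} + 716\right) - \left(-30 + 2040\right) = \frac{5313}{8} - 2010 = - \frac{10767}{8}$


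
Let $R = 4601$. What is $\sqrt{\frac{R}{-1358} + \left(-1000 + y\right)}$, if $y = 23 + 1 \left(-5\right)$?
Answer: $\frac{i \sqrt{1817217206}}{1358} \approx 31.391 i$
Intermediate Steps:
$y = 18$ ($y = 23 - 5 = 18$)
$\sqrt{\frac{R}{-1358} + \left(-1000 + y\right)} = \sqrt{\frac{4601}{-1358} + \left(-1000 + 18\right)} = \sqrt{4601 \left(- \frac{1}{1358}\right) - 982} = \sqrt{- \frac{4601}{1358} - 982} = \sqrt{- \frac{1338157}{1358}} = \frac{i \sqrt{1817217206}}{1358}$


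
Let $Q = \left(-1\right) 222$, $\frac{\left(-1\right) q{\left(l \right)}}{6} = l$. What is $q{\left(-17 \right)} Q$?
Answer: $-22644$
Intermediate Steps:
$q{\left(l \right)} = - 6 l$
$Q = -222$
$q{\left(-17 \right)} Q = \left(-6\right) \left(-17\right) \left(-222\right) = 102 \left(-222\right) = -22644$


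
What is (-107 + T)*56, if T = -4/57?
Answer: -341768/57 ≈ -5995.9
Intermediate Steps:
T = -4/57 (T = -4*1/57 = -4/57 ≈ -0.070175)
(-107 + T)*56 = (-107 - 4/57)*56 = -6103/57*56 = -341768/57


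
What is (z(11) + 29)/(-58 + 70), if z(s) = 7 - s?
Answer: 25/12 ≈ 2.0833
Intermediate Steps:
(z(11) + 29)/(-58 + 70) = ((7 - 1*11) + 29)/(-58 + 70) = ((7 - 11) + 29)/12 = (-4 + 29)/12 = (1/12)*25 = 25/12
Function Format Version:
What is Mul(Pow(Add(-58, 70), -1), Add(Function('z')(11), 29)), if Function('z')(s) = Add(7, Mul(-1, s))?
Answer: Rational(25, 12) ≈ 2.0833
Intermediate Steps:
Mul(Pow(Add(-58, 70), -1), Add(Function('z')(11), 29)) = Mul(Pow(Add(-58, 70), -1), Add(Add(7, Mul(-1, 11)), 29)) = Mul(Pow(12, -1), Add(Add(7, -11), 29)) = Mul(Rational(1, 12), Add(-4, 29)) = Mul(Rational(1, 12), 25) = Rational(25, 12)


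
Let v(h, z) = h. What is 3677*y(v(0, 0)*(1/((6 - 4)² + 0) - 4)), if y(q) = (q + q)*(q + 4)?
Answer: 0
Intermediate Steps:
y(q) = 2*q*(4 + q) (y(q) = (2*q)*(4 + q) = 2*q*(4 + q))
3677*y(v(0, 0)*(1/((6 - 4)² + 0) - 4)) = 3677*(2*(0*(1/((6 - 4)² + 0) - 4))*(4 + 0*(1/((6 - 4)² + 0) - 4))) = 3677*(2*(0*(1/(2² + 0) - 4))*(4 + 0*(1/(2² + 0) - 4))) = 3677*(2*(0*(1/(4 + 0) - 4))*(4 + 0*(1/(4 + 0) - 4))) = 3677*(2*(0*(1/4 - 4))*(4 + 0*(1/4 - 4))) = 3677*(2*(0*(¼ - 4))*(4 + 0*(¼ - 4))) = 3677*(2*(0*(-15/4))*(4 + 0*(-15/4))) = 3677*(2*0*(4 + 0)) = 3677*(2*0*4) = 3677*0 = 0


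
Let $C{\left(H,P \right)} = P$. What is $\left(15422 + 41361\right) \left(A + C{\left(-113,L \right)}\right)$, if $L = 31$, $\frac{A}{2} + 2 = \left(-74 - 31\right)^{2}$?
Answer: $1253598291$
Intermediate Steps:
$A = 22046$ ($A = -4 + 2 \left(-74 - 31\right)^{2} = -4 + 2 \left(-105\right)^{2} = -4 + 2 \cdot 11025 = -4 + 22050 = 22046$)
$\left(15422 + 41361\right) \left(A + C{\left(-113,L \right)}\right) = \left(15422 + 41361\right) \left(22046 + 31\right) = 56783 \cdot 22077 = 1253598291$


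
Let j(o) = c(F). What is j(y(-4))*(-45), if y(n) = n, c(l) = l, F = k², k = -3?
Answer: -405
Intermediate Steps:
F = 9 (F = (-3)² = 9)
j(o) = 9
j(y(-4))*(-45) = 9*(-45) = -405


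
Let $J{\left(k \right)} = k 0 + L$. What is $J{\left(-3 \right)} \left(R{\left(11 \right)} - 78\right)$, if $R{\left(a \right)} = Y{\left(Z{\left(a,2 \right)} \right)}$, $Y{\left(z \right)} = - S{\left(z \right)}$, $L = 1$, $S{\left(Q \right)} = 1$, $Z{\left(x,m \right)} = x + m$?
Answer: $-79$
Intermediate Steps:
$Z{\left(x,m \right)} = m + x$
$Y{\left(z \right)} = -1$ ($Y{\left(z \right)} = \left(-1\right) 1 = -1$)
$J{\left(k \right)} = 1$ ($J{\left(k \right)} = k 0 + 1 = 0 + 1 = 1$)
$R{\left(a \right)} = -1$
$J{\left(-3 \right)} \left(R{\left(11 \right)} - 78\right) = 1 \left(-1 - 78\right) = 1 \left(-79\right) = -79$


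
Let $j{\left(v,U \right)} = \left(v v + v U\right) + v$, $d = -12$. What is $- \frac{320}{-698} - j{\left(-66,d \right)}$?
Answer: $- \frac{1773458}{349} \approx -5081.5$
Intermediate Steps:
$j{\left(v,U \right)} = v + v^{2} + U v$ ($j{\left(v,U \right)} = \left(v^{2} + U v\right) + v = v + v^{2} + U v$)
$- \frac{320}{-698} - j{\left(-66,d \right)} = - \frac{320}{-698} - - 66 \left(1 - 12 - 66\right) = \left(-320\right) \left(- \frac{1}{698}\right) - \left(-66\right) \left(-77\right) = \frac{160}{349} - 5082 = - \frac{1773458}{349}$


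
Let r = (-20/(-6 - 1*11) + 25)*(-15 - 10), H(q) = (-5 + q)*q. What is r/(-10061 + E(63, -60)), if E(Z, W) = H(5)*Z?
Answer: 11125/171037 ≈ 0.065044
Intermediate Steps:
H(q) = q*(-5 + q)
E(Z, W) = 0 (E(Z, W) = (5*(-5 + 5))*Z = (5*0)*Z = 0*Z = 0)
r = -11125/17 (r = (-20/(-6 - 11) + 25)*(-25) = (-20/(-17) + 25)*(-25) = (-20*(-1/17) + 25)*(-25) = (20/17 + 25)*(-25) = (445/17)*(-25) = -11125/17 ≈ -654.41)
r/(-10061 + E(63, -60)) = -11125/17/(-10061 + 0) = -11125/17/(-10061) = -1/10061*(-11125/17) = 11125/171037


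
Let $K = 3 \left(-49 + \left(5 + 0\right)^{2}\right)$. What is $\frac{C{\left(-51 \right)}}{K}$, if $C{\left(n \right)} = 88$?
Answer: $- \frac{11}{9} \approx -1.2222$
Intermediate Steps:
$K = -72$ ($K = 3 \left(-49 + 5^{2}\right) = 3 \left(-49 + 25\right) = 3 \left(-24\right) = -72$)
$\frac{C{\left(-51 \right)}}{K} = \frac{88}{-72} = 88 \left(- \frac{1}{72}\right) = - \frac{11}{9}$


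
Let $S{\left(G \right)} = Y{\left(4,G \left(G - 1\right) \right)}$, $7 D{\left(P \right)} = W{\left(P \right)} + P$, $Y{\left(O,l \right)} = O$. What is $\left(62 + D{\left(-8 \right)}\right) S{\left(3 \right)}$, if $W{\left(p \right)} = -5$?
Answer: $\frac{1684}{7} \approx 240.57$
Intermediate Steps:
$D{\left(P \right)} = - \frac{5}{7} + \frac{P}{7}$ ($D{\left(P \right)} = \frac{-5 + P}{7} = - \frac{5}{7} + \frac{P}{7}$)
$S{\left(G \right)} = 4$
$\left(62 + D{\left(-8 \right)}\right) S{\left(3 \right)} = \left(62 + \left(- \frac{5}{7} + \frac{1}{7} \left(-8\right)\right)\right) 4 = \left(62 - \frac{13}{7}\right) 4 = \frac{421}{7} \cdot 4 = \frac{1684}{7}$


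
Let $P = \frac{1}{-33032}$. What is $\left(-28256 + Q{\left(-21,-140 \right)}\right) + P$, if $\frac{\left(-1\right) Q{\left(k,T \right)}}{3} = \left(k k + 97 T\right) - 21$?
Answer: $\frac{370751167}{33032} \approx 11224.0$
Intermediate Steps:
$Q{\left(k,T \right)} = 63 - 291 T - 3 k^{2}$ ($Q{\left(k,T \right)} = - 3 \left(\left(k k + 97 T\right) - 21\right) = - 3 \left(\left(k^{2} + 97 T\right) - 21\right) = - 3 \left(-21 + k^{2} + 97 T\right) = 63 - 291 T - 3 k^{2}$)
$P = - \frac{1}{33032} \approx -3.0274 \cdot 10^{-5}$
$\left(-28256 + Q{\left(-21,-140 \right)}\right) + P = \left(-28256 - \left(-40803 + 1323\right)\right) - \frac{1}{33032} = \left(-28256 + \left(63 + 40740 - 1323\right)\right) - \frac{1}{33032} = \left(-28256 + 39480\right) - \frac{1}{33032} = 11224 - \frac{1}{33032} = \frac{370751167}{33032}$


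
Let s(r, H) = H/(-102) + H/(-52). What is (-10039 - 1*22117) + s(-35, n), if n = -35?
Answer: -85275017/2652 ≈ -32155.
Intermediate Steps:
s(r, H) = -77*H/2652 (s(r, H) = H*(-1/102) + H*(-1/52) = -H/102 - H/52 = -77*H/2652)
(-10039 - 1*22117) + s(-35, n) = (-10039 - 1*22117) - 77/2652*(-35) = (-10039 - 22117) + 2695/2652 = -32156 + 2695/2652 = -85275017/2652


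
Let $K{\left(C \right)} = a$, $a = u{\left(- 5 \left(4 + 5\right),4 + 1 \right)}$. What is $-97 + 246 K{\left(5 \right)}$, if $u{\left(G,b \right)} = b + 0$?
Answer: $1133$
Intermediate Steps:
$u{\left(G,b \right)} = b$
$a = 5$ ($a = 4 + 1 = 5$)
$K{\left(C \right)} = 5$
$-97 + 246 K{\left(5 \right)} = -97 + 246 \cdot 5 = -97 + 1230 = 1133$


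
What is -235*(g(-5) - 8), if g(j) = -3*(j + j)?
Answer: -5170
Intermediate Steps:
g(j) = -6*j
-235*(g(-5) - 8) = -235*(-6*(-5) - 8) = -235*(30 - 8) = -235*22 = -5170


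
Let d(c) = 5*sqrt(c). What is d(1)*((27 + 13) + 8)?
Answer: 240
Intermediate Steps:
d(1)*((27 + 13) + 8) = (5*sqrt(1))*((27 + 13) + 8) = (5*1)*(40 + 8) = 5*48 = 240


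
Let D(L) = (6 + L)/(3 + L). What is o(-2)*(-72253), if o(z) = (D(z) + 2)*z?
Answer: 867036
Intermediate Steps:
D(L) = (6 + L)/(3 + L)
o(z) = z*(2 + (6 + z)/(3 + z)) (o(z) = ((6 + z)/(3 + z) + 2)*z = (2 + (6 + z)/(3 + z))*z = z*(2 + (6 + z)/(3 + z)))
o(-2)*(-72253) = (3*(-2)*(4 - 2)/(3 - 2))*(-72253) = (3*(-2)*2/1)*(-72253) = (3*(-2)*1*2)*(-72253) = -12*(-72253) = 867036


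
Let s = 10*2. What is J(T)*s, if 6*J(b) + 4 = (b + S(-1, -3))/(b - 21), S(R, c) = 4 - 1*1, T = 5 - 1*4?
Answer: -14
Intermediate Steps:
T = 1 (T = 5 - 4 = 1)
S(R, c) = 3 (S(R, c) = 4 - 1 = 3)
J(b) = -⅔ + (3 + b)/(6*(-21 + b)) (J(b) = -⅔ + ((b + 3)/(b - 21))/6 = -⅔ + ((3 + b)/(-21 + b))/6 = -⅔ + (3 + b)/(6*(-21 + b)))
s = 20
J(T)*s = ((29 - 1*1)/(2*(-21 + 1)))*20 = ((½)*(29 - 1)/(-20))*20 = ((½)*(-1/20)*28)*20 = -7/10*20 = -14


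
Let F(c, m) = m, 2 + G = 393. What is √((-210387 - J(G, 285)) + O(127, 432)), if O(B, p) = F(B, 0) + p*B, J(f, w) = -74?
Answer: I*√155449 ≈ 394.27*I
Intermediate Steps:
G = 391 (G = -2 + 393 = 391)
O(B, p) = B*p (O(B, p) = 0 + p*B = 0 + B*p = B*p)
√((-210387 - J(G, 285)) + O(127, 432)) = √((-210387 - 1*(-74)) + 127*432) = √((-210387 + 74) + 54864) = √(-210313 + 54864) = √(-155449) = I*√155449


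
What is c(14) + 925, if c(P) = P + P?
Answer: 953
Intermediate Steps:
c(P) = 2*P
c(14) + 925 = 2*14 + 925 = 28 + 925 = 953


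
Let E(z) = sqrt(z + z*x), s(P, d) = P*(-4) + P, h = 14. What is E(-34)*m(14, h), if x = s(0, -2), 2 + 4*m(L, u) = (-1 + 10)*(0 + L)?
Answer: 31*I*sqrt(34) ≈ 180.76*I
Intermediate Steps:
s(P, d) = -3*P (s(P, d) = -4*P + P = -3*P)
m(L, u) = -1/2 + 9*L/4 (m(L, u) = -1/2 + ((-1 + 10)*(0 + L))/4 = -1/2 + (9*L)/4 = -1/2 + 9*L/4)
x = 0 (x = -3*0 = 0)
E(z) = sqrt(z) (E(z) = sqrt(z + z*0) = sqrt(z + 0) = sqrt(z))
E(-34)*m(14, h) = sqrt(-34)*(-1/2 + (9/4)*14) = (I*sqrt(34))*(-1/2 + 63/2) = (I*sqrt(34))*31 = 31*I*sqrt(34)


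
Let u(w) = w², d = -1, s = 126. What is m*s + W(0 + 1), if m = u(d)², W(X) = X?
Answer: 127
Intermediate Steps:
m = 1 (m = ((-1)²)² = 1² = 1)
m*s + W(0 + 1) = 1*126 + (0 + 1) = 126 + 1 = 127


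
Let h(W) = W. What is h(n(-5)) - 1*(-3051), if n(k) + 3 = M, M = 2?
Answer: 3050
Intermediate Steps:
n(k) = -1 (n(k) = -3 + 2 = -1)
h(n(-5)) - 1*(-3051) = -1 - 1*(-3051) = -1 + 3051 = 3050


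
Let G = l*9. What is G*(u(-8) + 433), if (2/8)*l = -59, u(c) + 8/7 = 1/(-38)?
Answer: -121988754/133 ≈ -9.1721e+5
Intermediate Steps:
u(c) = -311/266 (u(c) = -8/7 + 1/(-38) = -8/7 - 1/38 = -311/266)
l = -236 (l = 4*(-59) = -236)
G = -2124 (G = -236*9 = -2124)
G*(u(-8) + 433) = -2124*(-311/266 + 433) = -2124*114867/266 = -121988754/133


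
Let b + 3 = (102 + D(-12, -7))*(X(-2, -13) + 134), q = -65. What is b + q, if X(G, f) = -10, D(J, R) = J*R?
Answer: 22996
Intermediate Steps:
b = 23061 (b = -3 + (102 - 12*(-7))*(-10 + 134) = -3 + (102 + 84)*124 = -3 + 186*124 = -3 + 23064 = 23061)
b + q = 23061 - 65 = 22996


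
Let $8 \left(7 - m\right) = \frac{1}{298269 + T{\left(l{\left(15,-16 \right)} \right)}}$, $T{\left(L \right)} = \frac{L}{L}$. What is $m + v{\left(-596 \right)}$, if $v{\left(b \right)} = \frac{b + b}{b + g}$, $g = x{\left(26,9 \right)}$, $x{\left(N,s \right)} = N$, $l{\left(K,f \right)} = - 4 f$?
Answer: $\frac{247301611}{27202224} \approx 9.0912$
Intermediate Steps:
$g = 26$
$T{\left(L \right)} = 1$
$v{\left(b \right)} = \frac{2 b}{26 + b}$ ($v{\left(b \right)} = \frac{b + b}{b + 26} = \frac{2 b}{26 + b}$)
$m = \frac{16703119}{2386160}$ ($m = 7 - \frac{1}{8 \left(298269 + 1\right)} = 7 - \frac{1}{8 \cdot 298270} = 7 - \frac{1}{2386160} = \frac{16703119}{2386160} \approx 7.0$)
$m + v{\left(-596 \right)} = \frac{16703119}{2386160} + 2 \left(-596\right) \frac{1}{26 - 596} = \frac{16703119}{2386160} + 2 \left(-596\right) \frac{1}{-570} = \frac{16703119}{2386160} + 2 \left(-596\right) \left(- \frac{1}{570}\right) = \frac{16703119}{2386160} + \frac{596}{285} = \frac{247301611}{27202224}$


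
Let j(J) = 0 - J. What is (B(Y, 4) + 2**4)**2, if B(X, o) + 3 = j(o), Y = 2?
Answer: 81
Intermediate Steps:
j(J) = -J
B(X, o) = -3 - o
(B(Y, 4) + 2**4)**2 = ((-3 - 1*4) + 2**4)**2 = ((-3 - 4) + 16)**2 = (-7 + 16)**2 = 9**2 = 81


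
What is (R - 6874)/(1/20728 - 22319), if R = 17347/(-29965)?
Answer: 4269900779096/13862654941915 ≈ 0.30801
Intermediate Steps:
R = -17347/29965 (R = 17347*(-1/29965) = -17347/29965 ≈ -0.57891)
(R - 6874)/(1/20728 - 22319) = (-17347/29965 - 6874)/(1/20728 - 22319) = -205996757/(29965*(1/20728 - 22319)) = -205996757/(29965*(-462628231/20728)) = -205996757/29965*(-20728/462628231) = 4269900779096/13862654941915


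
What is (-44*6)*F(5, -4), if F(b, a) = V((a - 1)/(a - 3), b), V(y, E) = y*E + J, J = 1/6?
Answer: -6908/7 ≈ -986.86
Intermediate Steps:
J = 1/6 ≈ 0.16667
V(y, E) = 1/6 + E*y (V(y, E) = y*E + 1/6 = E*y + 1/6 = 1/6 + E*y)
F(b, a) = 1/6 + b*(-1 + a)/(-3 + a) (F(b, a) = 1/6 + b*((a - 1)/(a - 3)) = 1/6 + b*((-1 + a)/(-3 + a)) = 1/6 + b*(-1 + a)/(-3 + a))
(-44*6)*F(5, -4) = (-44*6)*((-3 - 4 + 6*5*(-1 - 4))/(6*(-3 - 4))) = -44*(-3 - 4 + 6*5*(-5))/(-7) = -44*(-1)*(-3 - 4 - 150)/7 = -44*(-1)*(-157)/7 = -264*157/42 = -6908/7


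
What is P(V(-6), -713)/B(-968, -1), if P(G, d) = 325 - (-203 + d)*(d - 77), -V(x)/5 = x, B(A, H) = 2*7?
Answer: -723315/14 ≈ -51665.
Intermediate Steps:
B(A, H) = 14
V(x) = -5*x
P(G, d) = 325 - (-203 + d)*(-77 + d)
P(V(-6), -713)/B(-968, -1) = (-15306 - 1*(-713)² + 280*(-713))/14 = (-15306 - 1*508369 - 199640)*(1/14) = (-15306 - 508369 - 199640)*(1/14) = -723315*1/14 = -723315/14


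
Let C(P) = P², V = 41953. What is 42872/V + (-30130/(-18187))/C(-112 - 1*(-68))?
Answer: 755394267897/738583236248 ≈ 1.0228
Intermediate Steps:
42872/V + (-30130/(-18187))/C(-112 - 1*(-68)) = 42872/41953 + (-30130/(-18187))/((-112 - 1*(-68))²) = 42872*(1/41953) + (-30130*(-1/18187))/((-112 + 68)²) = 42872/41953 + 30130/(18187*((-44)²)) = 42872/41953 + (30130/18187)/1936 = 42872/41953 + (30130/18187)*(1/1936) = 42872/41953 + 15065/17605016 = 755394267897/738583236248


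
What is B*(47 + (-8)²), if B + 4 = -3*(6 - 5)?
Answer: -777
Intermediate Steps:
B = -7 (B = -4 - 3*(6 - 5) = -4 - 3*1 = -4 - 3 = -7)
B*(47 + (-8)²) = -7*(47 + (-8)²) = -7*(47 + 64) = -7*111 = -777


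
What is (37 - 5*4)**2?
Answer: 289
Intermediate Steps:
(37 - 5*4)**2 = (37 - 20)**2 = 17**2 = 289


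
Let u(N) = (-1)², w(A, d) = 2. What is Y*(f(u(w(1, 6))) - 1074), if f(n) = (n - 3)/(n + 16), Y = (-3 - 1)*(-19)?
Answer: -1387760/17 ≈ -81633.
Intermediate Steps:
u(N) = 1
Y = 76 (Y = -4*(-19) = 76)
f(n) = (-3 + n)/(16 + n)
Y*(f(u(w(1, 6))) - 1074) = 76*((-3 + 1)/(16 + 1) - 1074) = 76*(-2/17 - 1074) = 76*(-18260/17) = -1387760/17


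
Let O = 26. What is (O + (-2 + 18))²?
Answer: 1764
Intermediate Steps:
(O + (-2 + 18))² = (26 + (-2 + 18))² = (26 + 16)² = 42² = 1764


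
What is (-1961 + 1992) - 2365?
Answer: -2334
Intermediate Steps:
(-1961 + 1992) - 2365 = 31 - 2365 = -2334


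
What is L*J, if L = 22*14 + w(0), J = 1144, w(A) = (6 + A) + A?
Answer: 359216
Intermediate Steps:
w(A) = 6 + 2*A
L = 314 (L = 22*14 + (6 + 2*0) = 308 + (6 + 0) = 308 + 6 = 314)
L*J = 314*1144 = 359216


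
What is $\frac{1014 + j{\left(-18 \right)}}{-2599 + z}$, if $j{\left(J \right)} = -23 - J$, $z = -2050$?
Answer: $- \frac{1009}{4649} \approx -0.21704$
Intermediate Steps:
$\frac{1014 + j{\left(-18 \right)}}{-2599 + z} = \frac{1014 - 5}{-2599 - 2050} = \frac{1014 + \left(-23 + 18\right)}{-4649} = \left(1014 - 5\right) \left(- \frac{1}{4649}\right) = 1009 \left(- \frac{1}{4649}\right) = - \frac{1009}{4649}$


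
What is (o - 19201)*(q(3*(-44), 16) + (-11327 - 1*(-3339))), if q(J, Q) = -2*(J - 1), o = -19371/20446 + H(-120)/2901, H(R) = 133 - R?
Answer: 1465810862989473/9885641 ≈ 1.4828e+8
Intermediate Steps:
o = -51022433/59313846 (o = -19371/20446 + (133 - 1*(-120))/2901 = -19371*1/20446 + (133 + 120)*(1/2901) = -19371/20446 + 253*(1/2901) = -19371/20446 + 253/2901 = -51022433/59313846 ≈ -0.86021)
q(J, Q) = 2 - 2*J (q(J, Q) = -2*(-1 + J) = 2 - 2*J)
(o - 19201)*(q(3*(-44), 16) + (-11327 - 1*(-3339))) = (-51022433/59313846 - 19201)*((2 - 6*(-44)) + (-11327 - 1*(-3339))) = -1138936179479*((2 - 2*(-132)) + (-11327 + 3339))/59313846 = -1138936179479*((2 + 264) - 7988)/59313846 = -1138936179479*(266 - 7988)/59313846 = -1138936179479/59313846*(-7722) = 1465810862989473/9885641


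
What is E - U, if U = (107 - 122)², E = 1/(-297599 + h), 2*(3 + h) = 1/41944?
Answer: -5617178313263/24965236575 ≈ -225.00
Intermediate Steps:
h = -251663/83888 (h = -3 + (½)/41944 = -3 + (½)*(1/41944) = -3 + 1/83888 = -251663/83888 ≈ -3.0000)
E = -83888/24965236575 (E = 1/(-297599 - 251663/83888) = 1/(-24965236575/83888) = -83888/24965236575 ≈ -3.3602e-6)
U = 225 (U = (-15)² = 225)
E - U = -83888/24965236575 - 1*225 = -83888/24965236575 - 225 = -5617178313263/24965236575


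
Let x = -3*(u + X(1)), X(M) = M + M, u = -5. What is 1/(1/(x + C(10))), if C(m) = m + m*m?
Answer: 119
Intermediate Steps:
X(M) = 2*M
C(m) = m + m²
x = 9 (x = -3*(-5 + 2*1) = -3*(-5 + 2) = -3*(-3) = 9)
1/(1/(x + C(10))) = 1/(1/(9 + 10*(1 + 10))) = 1/(1/(9 + 10*11)) = 1/(1/(9 + 110)) = 1/(1/119) = 119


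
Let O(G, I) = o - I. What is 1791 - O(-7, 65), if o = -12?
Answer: 1868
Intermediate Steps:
O(G, I) = -12 - I
1791 - O(-7, 65) = 1791 - (-12 - 1*65) = 1791 - (-12 - 65) = 1791 - 1*(-77) = 1791 + 77 = 1868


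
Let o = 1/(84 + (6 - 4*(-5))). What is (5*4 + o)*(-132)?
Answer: -13206/5 ≈ -2641.2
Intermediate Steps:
o = 1/110 (o = 1/(84 + (6 + 20)) = 1/(84 + 26) = 1/110 ≈ 0.0090909)
(5*4 + o)*(-132) = (5*4 + 1/110)*(-132) = (20 + 1/110)*(-132) = (2201/110)*(-132) = -13206/5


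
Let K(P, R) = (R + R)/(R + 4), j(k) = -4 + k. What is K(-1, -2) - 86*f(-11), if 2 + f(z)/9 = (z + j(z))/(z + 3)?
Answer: -1939/2 ≈ -969.50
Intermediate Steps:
K(P, R) = 2*R/(4 + R) (K(P, R) = (2*R)/(4 + R) = 2*R/(4 + R))
f(z) = -18 + 9*(-4 + 2*z)/(3 + z) (f(z) = -18 + 9*((z + (-4 + z))/(z + 3)) = -18 + 9*((-4 + 2*z)/(3 + z)) = -18 + 9*(-4 + 2*z)/(3 + z))
K(-1, -2) - 86*f(-11) = 2*(-2)/(4 - 2) - (-7740)/(3 - 11) = 2*(-2)/2 - (-7740)/(-8) = 2*(-2)*(½) - (-7740)*(-1)/8 = -2 - 86*45/4 = -2 - 1935/2 = -1939/2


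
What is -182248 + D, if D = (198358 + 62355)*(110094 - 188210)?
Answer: -20366038956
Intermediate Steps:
D = -20365856708 (D = 260713*(-78116) = -20365856708)
-182248 + D = -182248 - 20365856708 = -20366038956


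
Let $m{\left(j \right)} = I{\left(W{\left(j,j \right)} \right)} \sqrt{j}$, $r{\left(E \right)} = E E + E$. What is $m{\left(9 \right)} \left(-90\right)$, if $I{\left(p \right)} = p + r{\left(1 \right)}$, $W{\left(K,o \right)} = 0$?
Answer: $-540$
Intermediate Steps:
$r{\left(E \right)} = E + E^{2}$ ($r{\left(E \right)} = E^{2} + E = E + E^{2}$)
$I{\left(p \right)} = 2 + p$ ($I{\left(p \right)} = p + 1 \left(1 + 1\right) = p + 1 \cdot 2 = p + 2 = 2 + p$)
$m{\left(j \right)} = 2 \sqrt{j}$ ($m{\left(j \right)} = \left(2 + 0\right) \sqrt{j} = 2 \sqrt{j}$)
$m{\left(9 \right)} \left(-90\right) = 2 \sqrt{9} \left(-90\right) = 2 \cdot 3 \left(-90\right) = 6 \left(-90\right) = -540$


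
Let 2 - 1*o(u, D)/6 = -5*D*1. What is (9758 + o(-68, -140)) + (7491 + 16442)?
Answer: 29503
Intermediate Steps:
o(u, D) = 12 + 30*D (o(u, D) = 12 - 6*(-5*D) = 12 - (-30)*D = 12 + 30*D)
(9758 + o(-68, -140)) + (7491 + 16442) = (9758 + (12 + 30*(-140))) + (7491 + 16442) = (9758 + (12 - 4200)) + 23933 = (9758 - 4188) + 23933 = 5570 + 23933 = 29503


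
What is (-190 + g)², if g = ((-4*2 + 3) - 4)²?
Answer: 11881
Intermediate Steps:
g = 81 (g = ((-8 + 3) - 4)² = (-5 - 4)² = (-9)² = 81)
(-190 + g)² = (-190 + 81)² = (-109)² = 11881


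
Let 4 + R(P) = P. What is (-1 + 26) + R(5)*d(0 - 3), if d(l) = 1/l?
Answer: 74/3 ≈ 24.667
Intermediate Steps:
R(P) = -4 + P
d(l) = 1/l
(-1 + 26) + R(5)*d(0 - 3) = (-1 + 26) + (-4 + 5)/(0 - 3) = 25 + 1/(-3) = 25 + 1*(-⅓) = 25 - ⅓ = 74/3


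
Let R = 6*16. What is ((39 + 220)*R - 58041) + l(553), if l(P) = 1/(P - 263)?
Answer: -9621329/290 ≈ -33177.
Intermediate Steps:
l(P) = 1/(-263 + P)
R = 96
((39 + 220)*R - 58041) + l(553) = ((39 + 220)*96 - 58041) + 1/(-263 + 553) = (259*96 - 58041) + 1/290 = (24864 - 58041) + 1/290 = -33177 + 1/290 = -9621329/290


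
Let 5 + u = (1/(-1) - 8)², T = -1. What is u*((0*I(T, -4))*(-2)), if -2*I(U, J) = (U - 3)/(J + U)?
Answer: 0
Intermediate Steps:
I(U, J) = -(-3 + U)/(2*(J + U)) (I(U, J) = -(U - 3)/(2*(J + U)) = -(-3 + U)/(2*(J + U)))
u = 76 (u = -5 + (1/(-1) - 8)² = -5 + (-1 - 8)² = -5 + (-9)² = -5 + 81 = 76)
u*((0*I(T, -4))*(-2)) = 76*((0*((3 - 1*(-1))/(2*(-4 - 1))))*(-2)) = 76*((0*((½)*(3 + 1)/(-5)))*(-2)) = 76*((0*((½)*(-⅕)*4))*(-2)) = 76*((0*(-⅖))*(-2)) = 76*(0*(-2)) = 76*0 = 0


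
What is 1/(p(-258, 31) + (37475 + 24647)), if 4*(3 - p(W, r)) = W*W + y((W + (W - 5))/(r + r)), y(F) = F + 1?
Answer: 248/11280491 ≈ 2.1985e-5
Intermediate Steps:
y(F) = 1 + F
p(W, r) = 11/4 - W²/4 - (-5 + 2*W)/(8*r) (p(W, r) = 3 - (W*W + (1 + (W + (W - 5))/(r + r)))/4 = 3 - (W² + (1 + (W + (-5 + W))/((2*r))))/4 = 3 - (W² + (1 + (-5 + 2*W)*(1/(2*r))))/4 = 3 - (W² + (1 + (-5 + 2*W)/(2*r)))/4 = 3 - (1 + W² + (-5 + 2*W)/(2*r))/4 = 3 + (-¼ - W²/4 - (-5 + 2*W)/(8*r)) = 11/4 - W²/4 - (-5 + 2*W)/(8*r))
1/(p(-258, 31) + (37475 + 24647)) = 1/((⅛)*(5 - 2*(-258) + 22*31 - 2*31*(-258)²)/31 + (37475 + 24647)) = 1/((⅛)*(1/31)*(5 + 516 + 682 - 2*31*66564) + 62122) = 1/((⅛)*(1/31)*(5 + 516 + 682 - 4126968) + 62122) = 1/((⅛)*(1/31)*(-4125765) + 62122) = 1/(-4125765/248 + 62122) = 1/(11280491/248) = 248/11280491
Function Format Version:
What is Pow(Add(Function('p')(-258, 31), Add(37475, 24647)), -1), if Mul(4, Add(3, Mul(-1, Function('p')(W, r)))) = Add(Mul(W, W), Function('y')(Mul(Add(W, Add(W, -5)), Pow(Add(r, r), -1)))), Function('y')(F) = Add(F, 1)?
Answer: Rational(248, 11280491) ≈ 2.1985e-5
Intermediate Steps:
Function('y')(F) = Add(1, F)
Function('p')(W, r) = Add(Rational(11, 4), Mul(Rational(-1, 4), Pow(W, 2)), Mul(Rational(-1, 8), Pow(r, -1), Add(-5, Mul(2, W)))) (Function('p')(W, r) = Add(3, Mul(Rational(-1, 4), Add(Mul(W, W), Add(1, Mul(Add(W, Add(W, -5)), Pow(Add(r, r), -1)))))) = Add(3, Mul(Rational(-1, 4), Add(Pow(W, 2), Add(1, Mul(Add(W, Add(-5, W)), Pow(Mul(2, r), -1)))))) = Add(3, Mul(Rational(-1, 4), Add(Pow(W, 2), Add(1, Mul(Add(-5, Mul(2, W)), Mul(Rational(1, 2), Pow(r, -1))))))) = Add(3, Mul(Rational(-1, 4), Add(Pow(W, 2), Add(1, Mul(Rational(1, 2), Pow(r, -1), Add(-5, Mul(2, W))))))) = Add(3, Mul(Rational(-1, 4), Add(1, Pow(W, 2), Mul(Rational(1, 2), Pow(r, -1), Add(-5, Mul(2, W)))))) = Add(3, Add(Rational(-1, 4), Mul(Rational(-1, 4), Pow(W, 2)), Mul(Rational(-1, 8), Pow(r, -1), Add(-5, Mul(2, W))))) = Add(Rational(11, 4), Mul(Rational(-1, 4), Pow(W, 2)), Mul(Rational(-1, 8), Pow(r, -1), Add(-5, Mul(2, W)))))
Pow(Add(Function('p')(-258, 31), Add(37475, 24647)), -1) = Pow(Add(Mul(Rational(1, 8), Pow(31, -1), Add(5, Mul(-2, -258), Mul(22, 31), Mul(-2, 31, Pow(-258, 2)))), Add(37475, 24647)), -1) = Pow(Add(Mul(Rational(1, 8), Rational(1, 31), Add(5, 516, 682, Mul(-2, 31, 66564))), 62122), -1) = Pow(Add(Mul(Rational(1, 8), Rational(1, 31), Add(5, 516, 682, -4126968)), 62122), -1) = Pow(Add(Mul(Rational(1, 8), Rational(1, 31), -4125765), 62122), -1) = Pow(Add(Rational(-4125765, 248), 62122), -1) = Pow(Rational(11280491, 248), -1) = Rational(248, 11280491)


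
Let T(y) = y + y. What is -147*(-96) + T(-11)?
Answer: 14090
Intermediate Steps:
T(y) = 2*y
-147*(-96) + T(-11) = -147*(-96) + 2*(-11) = 14112 - 22 = 14090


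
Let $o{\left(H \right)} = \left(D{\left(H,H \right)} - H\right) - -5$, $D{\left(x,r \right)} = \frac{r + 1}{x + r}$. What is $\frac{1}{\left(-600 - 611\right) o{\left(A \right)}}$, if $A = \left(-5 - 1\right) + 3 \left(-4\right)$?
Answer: $- \frac{36}{1023295} \approx -3.518 \cdot 10^{-5}$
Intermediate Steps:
$D{\left(x,r \right)} = \frac{1 + r}{r + x}$
$A = -18$ ($A = -6 - 12 = -18$)
$o{\left(H \right)} = 5 - H + \frac{1 + H}{2 H}$ ($o{\left(H \right)} = \left(\frac{1 + H}{H + H} - H\right) - -5 = \left(\frac{1 + H}{2 H} - H\right) + 5 = \left(- H + \frac{1 + H}{2 H}\right) + 5 = 5 - H + \frac{1 + H}{2 H}$)
$\frac{1}{\left(-600 - 611\right) o{\left(A \right)}} = \frac{1}{\left(-600 - 611\right) \left(\frac{11}{2} + \frac{1}{2 \left(-18\right)} - -18\right)} = \frac{1}{\left(-1211\right) \left(\frac{11}{2} + \frac{1}{2} \left(- \frac{1}{18}\right) + 18\right)} = - \frac{1}{1211 \left(\frac{11}{2} - \frac{1}{36} + 18\right)} = - \frac{1}{1211 \cdot \frac{845}{36}} = \left(- \frac{1}{1211}\right) \frac{36}{845} = - \frac{36}{1023295}$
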